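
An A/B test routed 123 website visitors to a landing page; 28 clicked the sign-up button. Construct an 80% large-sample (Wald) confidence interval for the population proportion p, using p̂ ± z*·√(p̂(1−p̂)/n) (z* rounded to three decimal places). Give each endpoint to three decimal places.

Sample proportion p̂ = 28/123 = 0.22764.
Standard error of p̂: √(0.175821/123) = √0.001429441 = 0.037808.
For 80% confidence, z* = 1.282.
Margin of error: 1.282 × 0.037808 = 0.04847.
CI: 0.22764 ± 0.04847 = (0.179, 0.276).

(0.179, 0.276)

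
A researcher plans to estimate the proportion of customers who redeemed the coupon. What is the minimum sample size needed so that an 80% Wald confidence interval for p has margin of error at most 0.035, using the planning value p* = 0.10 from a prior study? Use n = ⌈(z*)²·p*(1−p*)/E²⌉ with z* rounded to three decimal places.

The 80% critical value is z* = 1.282.
p*(1−p*) = 0.0900.
Required n before rounding: 1.643524 × 0.0900 / 0.035² = 120.749.
Rounding up, n = 121.

n = 121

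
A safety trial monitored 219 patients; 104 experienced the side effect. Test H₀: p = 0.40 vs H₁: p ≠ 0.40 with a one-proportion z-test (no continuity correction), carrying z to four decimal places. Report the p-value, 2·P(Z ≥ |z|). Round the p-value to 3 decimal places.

The sample proportion is 104/219 = 0.47489.
SE₀ = √(0.40·0.60/219) = 0.033104.
Test statistic (full precision, shown to 4 dp): z = (104/219 − 0.40)/SE₀ ≈ 2.2621.
p-value = 2·P(Z ≥ |z|) with z = 2.2621 → 0.024.

p-value = 0.024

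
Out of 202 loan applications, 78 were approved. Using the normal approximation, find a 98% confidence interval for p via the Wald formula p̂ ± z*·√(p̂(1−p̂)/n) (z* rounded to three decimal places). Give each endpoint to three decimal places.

With x = 78 successes in n = 202, p̂ = 0.38614.
SE(p̂) = √(0.38614·0.61386/202) = 0.034256.
The 98% critical value is z* = 2.326.
Margin of error: 2.326 × 0.034256 = 0.07968.
Interval: 0.38614 ± 0.07968 → (0.306, 0.466).

(0.306, 0.466)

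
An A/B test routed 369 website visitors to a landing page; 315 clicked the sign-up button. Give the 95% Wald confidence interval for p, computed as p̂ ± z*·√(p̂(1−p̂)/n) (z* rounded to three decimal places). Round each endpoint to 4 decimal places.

With x = 315 successes in n = 369, p̂ = 0.85366.
SE(p̂) = √(0.85366·0.14634/369) = 0.018400.
For 95% confidence, z* = 1.960.
Margin of error: 1.960 × 0.018400 = 0.03606.
CI: 0.85366 ± 0.03606 = (0.8176, 0.8897).

(0.8176, 0.8897)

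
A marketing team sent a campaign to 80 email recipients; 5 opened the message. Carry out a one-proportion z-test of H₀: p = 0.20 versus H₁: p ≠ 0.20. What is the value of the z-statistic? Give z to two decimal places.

z = -3.07

p̂ = 5/80 = 0.06250.
Under H₀, SE = √(p₀(1−p₀)/n) = √(0.20·0.80/80) = √0.002000000 = 0.044721.
z = (p̂ − p₀)/SE = (0.06250 − 0.20)/0.044721 = -3.07.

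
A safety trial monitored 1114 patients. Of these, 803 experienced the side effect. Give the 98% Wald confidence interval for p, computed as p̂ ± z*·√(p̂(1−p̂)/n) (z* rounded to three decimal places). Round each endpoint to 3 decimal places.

With x = 803 successes in n = 1114, p̂ = 0.72083.
SE(p̂) = √(0.72083·0.27917/1114) = 0.013440.
z* = 2.326 at the 98% level.
Margin = 2.326·0.013440 = 0.03126.
CI: 0.72083 ± 0.03126 = (0.690, 0.752).

(0.690, 0.752)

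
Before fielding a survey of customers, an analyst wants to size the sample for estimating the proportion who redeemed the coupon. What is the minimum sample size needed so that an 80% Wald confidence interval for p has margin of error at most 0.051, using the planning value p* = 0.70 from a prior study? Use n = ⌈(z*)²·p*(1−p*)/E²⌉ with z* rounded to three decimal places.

z* = 1.282 at the 80% level.
p*(1−p*) = 0.70·0.30 = 0.2100.
Required n before rounding: 1.643524 × 0.2100 / 0.051² = 132.695.
⌈132.695⌉ = 133.

n = 133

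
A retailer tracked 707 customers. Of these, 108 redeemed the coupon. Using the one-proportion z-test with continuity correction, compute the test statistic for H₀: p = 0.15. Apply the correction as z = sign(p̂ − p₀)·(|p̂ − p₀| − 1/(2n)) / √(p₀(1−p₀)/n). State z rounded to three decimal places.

The sample proportion is 108/707 = 0.15276. p̂ − p₀ = 0.002758.
1/(2n) = 0.000707.
Corrected numerator: |0.002758| − 0.000707 = 0.002051.
Under H₀, SE = √(p₀(1−p₀)/n) = √(0.15·0.85/707) = √0.000180339 = 0.013429.
z = (+)0.002051/0.013429 = 0.153.

z = 0.153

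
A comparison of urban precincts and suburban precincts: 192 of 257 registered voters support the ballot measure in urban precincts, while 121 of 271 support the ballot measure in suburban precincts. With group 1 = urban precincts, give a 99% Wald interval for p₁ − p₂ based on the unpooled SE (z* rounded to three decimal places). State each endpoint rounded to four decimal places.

p̂₁ = 192/257 = 0.74708, p̂₂ = 121/271 = 0.44649; p̂₁ − p̂₂ = 0.30059.
SE = √(0.000735216 + 0.000911945) = √0.001647161 = 0.040585.
z* = 2.576 at the 99% level. Margin = 2.576·0.040585 = 0.10455.
So the interval runs from 0.1960 to 0.4051.

(0.1960, 0.4051)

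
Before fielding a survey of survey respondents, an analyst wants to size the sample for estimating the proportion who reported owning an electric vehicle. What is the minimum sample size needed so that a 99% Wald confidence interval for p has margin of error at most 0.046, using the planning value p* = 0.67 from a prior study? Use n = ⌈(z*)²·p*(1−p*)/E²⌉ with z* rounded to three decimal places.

n = 694

For 99% confidence, z* = 2.576.
p*(1−p*) = 0.67·0.33 = 0.2211.
Required n before rounding: 6.635776 × 0.2211 / 0.046² = 693.370.
Rounding up, n = 694.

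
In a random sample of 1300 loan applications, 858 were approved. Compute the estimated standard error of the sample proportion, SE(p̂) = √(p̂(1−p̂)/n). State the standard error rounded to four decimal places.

Sample proportion p̂ = 858/1300 = 0.66000.
p̂(1−p̂) = 0.224400.
SE = √(0.224400/1300) = 0.0131.

SE = 0.0131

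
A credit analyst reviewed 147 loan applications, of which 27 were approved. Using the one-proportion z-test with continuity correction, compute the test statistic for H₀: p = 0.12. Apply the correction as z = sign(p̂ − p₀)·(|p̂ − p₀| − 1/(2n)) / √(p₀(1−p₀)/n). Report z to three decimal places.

z = 2.249

With x = 27 successes in n = 147, p̂ = 0.18367. p̂ − p₀ = 0.063673.
Continuity correction 1/(2n) = 1/294 = 0.003401.
Corrected numerator: |0.063673| − 0.003401 = 0.060272.
SE₀ = √(0.12·0.88/147) = 0.026802.
z = (+)0.060272/0.026802 = 2.249.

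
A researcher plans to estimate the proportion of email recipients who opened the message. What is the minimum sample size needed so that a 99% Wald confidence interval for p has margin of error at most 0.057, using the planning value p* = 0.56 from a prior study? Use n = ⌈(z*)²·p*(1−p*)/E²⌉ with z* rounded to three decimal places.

The 99% critical value is z* = 2.576.
p*(1−p*) = 0.56·0.44 = 0.2464.
Required n before rounding: 6.635776 × 0.2464 / 0.057² = 503.249.
⌈503.249⌉ = 504.

n = 504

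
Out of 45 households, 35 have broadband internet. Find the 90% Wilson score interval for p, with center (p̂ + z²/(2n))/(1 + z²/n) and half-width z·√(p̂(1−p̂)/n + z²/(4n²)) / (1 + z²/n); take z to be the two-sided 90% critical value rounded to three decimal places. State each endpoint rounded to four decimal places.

(0.6618, 0.8623)

p̂ = 35/45 = 0.77778; z = 1.645, so z² = 2.706025.
Denominator 1 + z²/n = 1 + 2.706025/45 = 1.060134.
Center = (0.77778 + 0.030067)/1.060134 = 0.76202.
Radicand: p̂(1−p̂)/n + z²/(4n²) = 0.003840878 + 0.000334077 = 0.004174955.
Half-width = z·√(radicand)/denom = 1.645·0.064614/1.060134 = 0.10026.
CI: 0.76202 ± 0.10026 = (0.6618, 0.8623).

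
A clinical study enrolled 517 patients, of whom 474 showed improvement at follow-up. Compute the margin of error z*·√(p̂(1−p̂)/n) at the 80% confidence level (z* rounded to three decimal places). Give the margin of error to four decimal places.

ME = 0.0156

The sample proportion is 474/517 = 0.91683.
Standard error of p̂: √(0.076255/517) = √0.000147494 = 0.012145.
The 80% critical value is z* = 1.282.
Margin of error = z*·SE = 1.282 × 0.012145 = 0.0156.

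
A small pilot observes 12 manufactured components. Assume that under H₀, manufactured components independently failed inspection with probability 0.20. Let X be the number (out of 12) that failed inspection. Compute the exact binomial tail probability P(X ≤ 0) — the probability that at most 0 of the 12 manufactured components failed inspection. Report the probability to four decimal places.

P = 0.0687

X ~ Binomial(n=12, p=0.20).
P(X ≤ 0) = C(12,0)·0.20^0·0.80^12.
= 0.068719 = 0.0687.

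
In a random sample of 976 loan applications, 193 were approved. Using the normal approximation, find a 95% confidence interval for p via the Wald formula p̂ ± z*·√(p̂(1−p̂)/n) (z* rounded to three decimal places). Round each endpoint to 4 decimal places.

p̂ = 193/976 = 0.19775.
Standard error of p̂: √(0.158642/976) = √0.000162544 = 0.012749.
The 95% critical value is z* = 1.960.
Margin = 1.960·0.012749 = 0.02499.
CI: 0.19775 ± 0.02499 = (0.1728, 0.2227).

(0.1728, 0.2227)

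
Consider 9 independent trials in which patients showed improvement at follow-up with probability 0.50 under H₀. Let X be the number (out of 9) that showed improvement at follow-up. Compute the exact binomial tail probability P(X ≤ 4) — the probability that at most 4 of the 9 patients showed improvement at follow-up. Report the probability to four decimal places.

X ~ Binomial(n=9, p=0.50).
P(X ≤ 4) = Σ_{j=0}^{4} C(9,j)·0.50^j·0.50^{9−j}.
= 0.001953 + 0.017578 + 0.070312 + 0.164062 + 0.246094 = 0.5000.

P = 0.5000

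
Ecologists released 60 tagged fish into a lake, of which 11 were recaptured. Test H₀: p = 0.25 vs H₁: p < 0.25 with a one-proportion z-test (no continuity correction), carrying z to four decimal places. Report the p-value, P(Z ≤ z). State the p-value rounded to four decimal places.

p-value = 0.1165

The sample proportion is 11/60 = 0.18333.
SE₀ = √(0.25·0.75/60) = 0.055902.
z = (p̂ − p₀)/SE = (11/60 − 0.25)/0.055902 ≈ -1.1926.
p-value = P(Z ≤ z) with z = -1.1926 → 0.1165.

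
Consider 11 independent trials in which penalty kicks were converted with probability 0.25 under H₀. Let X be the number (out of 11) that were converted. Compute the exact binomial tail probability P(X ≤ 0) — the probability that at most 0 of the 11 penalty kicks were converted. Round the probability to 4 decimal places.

X ~ Binomial(n=11, p=0.25).
P(X ≤ 0) = C(11,0)·0.25^0·0.75^11.
= 0.042235 = 0.0422.

P = 0.0422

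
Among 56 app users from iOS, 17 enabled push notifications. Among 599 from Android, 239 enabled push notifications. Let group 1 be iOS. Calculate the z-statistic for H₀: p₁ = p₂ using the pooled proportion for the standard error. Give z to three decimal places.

Sample proportions: p̂₁ = 17/56 = 0.30357 and p̂₂ = 239/599 = 0.39900.
Pooling: p̂ = 256/655 = 0.39084.
SE = √[p̂(1−p̂)(1/n₁+1/n₂)] = √[0.39084·0.60916·(1/56+1/599)] ≈ 0.068183.
z = (p̂₁ − p̂₂)/SE = (0.30357 − 0.39900)/0.068183 = -0.09543/0.068183 = -1.400.

z = -1.400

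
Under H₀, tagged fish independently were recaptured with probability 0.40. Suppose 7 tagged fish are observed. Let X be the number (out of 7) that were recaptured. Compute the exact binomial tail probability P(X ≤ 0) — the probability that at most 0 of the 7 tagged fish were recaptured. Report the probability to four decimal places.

X ~ Binomial(n=7, p=0.40).
P(X ≤ 0) = C(7,0)·0.40^0·0.60^7.
= 0.027994 = 0.0280.

P = 0.0280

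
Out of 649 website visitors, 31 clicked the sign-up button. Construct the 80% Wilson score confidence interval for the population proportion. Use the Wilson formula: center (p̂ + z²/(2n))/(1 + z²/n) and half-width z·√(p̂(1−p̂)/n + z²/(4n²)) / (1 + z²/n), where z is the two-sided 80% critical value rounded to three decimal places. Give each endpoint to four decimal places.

Here p̂ = 31/649 = 0.04777 and z = 1.282 (z² = 1.643524).
Denominator 1 + z²/n = 1 + 1.643524/649 = 1.002532.
Adjusted center: (0.04777 + z²/(2n))/1.002532 = 0.04891.
Radicand: p̂(1−p̂)/n + z²/(4n²) = 0.000070084 + 0.000000975 = 0.000071059.
Half-width = z·√(radicand)/denom = 1.282·0.008430/1.002532 = 0.01078.
Interval: 0.04891 ± 0.01078 → (0.0381, 0.0597).

(0.0381, 0.0597)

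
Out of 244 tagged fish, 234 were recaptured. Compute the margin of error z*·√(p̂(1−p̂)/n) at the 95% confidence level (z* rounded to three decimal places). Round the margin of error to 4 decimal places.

The sample proportion is 234/244 = 0.95902.
Standard error of p̂: √(0.039304/244) = √0.000161082 = 0.012692.
For 95% confidence, z* = 1.960.
Margin of error = z*·SE = 1.960 × 0.012692 = 0.0249.

ME = 0.0249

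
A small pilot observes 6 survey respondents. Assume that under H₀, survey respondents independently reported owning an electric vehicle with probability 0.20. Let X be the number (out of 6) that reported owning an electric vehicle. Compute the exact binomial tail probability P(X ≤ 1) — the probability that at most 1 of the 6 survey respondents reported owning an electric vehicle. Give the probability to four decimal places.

P = 0.6554

X ~ Binomial(n=6, p=0.20).
P(X ≤ 1) = C(6,0)·0.20^0·0.80^6 + C(6,1)·0.20^1·0.80^5.
= 0.262144 + 0.393216 = 0.6554.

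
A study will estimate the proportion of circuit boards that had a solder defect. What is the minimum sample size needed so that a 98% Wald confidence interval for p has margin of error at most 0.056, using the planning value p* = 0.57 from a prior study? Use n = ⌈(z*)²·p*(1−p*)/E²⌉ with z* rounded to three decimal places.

z* = 2.326 at the 98% level.
p*(1−p*) = 0.57·0.43 = 0.2451.
Required n before rounding: 5.410276 × 0.2451 / 0.056² = 422.850.
Rounding up, n = 423.

n = 423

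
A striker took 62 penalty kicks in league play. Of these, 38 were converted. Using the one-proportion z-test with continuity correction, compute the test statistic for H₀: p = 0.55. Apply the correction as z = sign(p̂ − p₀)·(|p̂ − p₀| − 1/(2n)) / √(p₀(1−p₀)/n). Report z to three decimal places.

z = 0.868

p̂ = 38/62 = 0.61290. p̂ − p₀ = 0.062903.
Continuity correction 1/(2n) = 1/124 = 0.008065.
Corrected numerator: |0.062903| − 0.008065 = 0.054838.
Null standard error: √(0.55·0.45/62) = √0.003991935 = 0.063182.
z = (+)0.054838/0.063182 = 0.868.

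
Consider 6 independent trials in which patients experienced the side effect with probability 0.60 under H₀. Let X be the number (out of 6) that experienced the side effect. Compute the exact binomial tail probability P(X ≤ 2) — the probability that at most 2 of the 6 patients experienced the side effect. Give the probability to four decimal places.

P = 0.1792

X is binomial with n = 6 and p = 0.60.
P(X ≤ 2) = C(6,0)·0.60^0·0.40^6 + C(6,1)·0.60^1·0.40^5 + C(6,2)·0.60^2·0.40^4.
= 0.004096 + 0.036864 + 0.138240 = 0.1792.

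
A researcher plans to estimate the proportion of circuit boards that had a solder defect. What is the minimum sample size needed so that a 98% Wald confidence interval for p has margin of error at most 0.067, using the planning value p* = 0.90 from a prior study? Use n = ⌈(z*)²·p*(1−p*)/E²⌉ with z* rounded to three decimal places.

The 98% critical value is z* = 2.326.
p*(1−p*) = 0.90·0.10 = 0.0900.
Required n before rounding: 5.410276 × 0.0900 / 0.067² = 108.471.
⌈108.471⌉ = 109.

n = 109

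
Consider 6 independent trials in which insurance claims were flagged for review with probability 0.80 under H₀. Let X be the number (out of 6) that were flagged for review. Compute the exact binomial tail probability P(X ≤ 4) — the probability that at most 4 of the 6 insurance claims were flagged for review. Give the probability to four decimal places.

X ~ Binomial(n=6, p=0.80).
P(X ≤ 4) = Σ_{j=0}^{4} C(6,j)·0.80^j·0.20^{6−j}.
= 0.000064 + 0.001536 + 0.015360 + 0.081920 + 0.245760 = 0.3446.

P = 0.3446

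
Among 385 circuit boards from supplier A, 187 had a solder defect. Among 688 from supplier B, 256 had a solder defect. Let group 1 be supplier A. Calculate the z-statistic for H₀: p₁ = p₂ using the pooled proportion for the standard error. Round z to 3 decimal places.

p̂₁ = 187/385 = 0.48571, p̂₂ = 256/688 = 0.37209.
Pooling: p̂ = 443/1073 = 0.41286.
SE = √[p̂(1−p̂)(1/n₁+1/n₂)] = √[0.41286·0.58714·(1/385+1/688)] ≈ 0.031336.
z = 0.11362/0.031336 = 3.626.

z = 3.626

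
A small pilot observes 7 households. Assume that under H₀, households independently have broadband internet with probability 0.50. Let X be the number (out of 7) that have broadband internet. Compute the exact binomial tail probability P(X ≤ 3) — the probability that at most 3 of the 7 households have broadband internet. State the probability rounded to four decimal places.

P = 0.5000

X is binomial with n = 7 and p = 0.50.
P(X ≤ 3) = C(7,0)·0.50^0·0.50^7 + C(7,1)·0.50^1·0.50^6 + C(7,2)·0.50^2·0.50^5 + C(7,3)·0.50^3·0.50^4.
= 0.007812 + 0.054688 + 0.164062 + 0.273438 = 0.5000.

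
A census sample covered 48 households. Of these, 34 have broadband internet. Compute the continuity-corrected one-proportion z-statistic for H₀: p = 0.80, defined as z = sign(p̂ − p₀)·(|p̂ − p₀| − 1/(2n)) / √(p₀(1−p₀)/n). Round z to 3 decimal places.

p̂ = 34/48 = 0.70833. p̂ − p₀ = -0.091667.
Continuity correction 1/(2n) = 1/96 = 0.010417.
Corrected numerator: |-0.091667| − 0.010417 = 0.081250.
Null standard error: √(0.80·0.20/48) = √0.003333333 = 0.057735.
z = −0.081250/0.057735 = -1.407.

z = -1.407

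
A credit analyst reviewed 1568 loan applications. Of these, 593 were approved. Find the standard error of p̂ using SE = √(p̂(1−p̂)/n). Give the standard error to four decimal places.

SE = 0.0122

p̂ = 593/1568 = 0.37819.
p̂(1−p̂) = 0.235162.
SE = √(0.235162/1568) = √0.000149976 = 0.0122.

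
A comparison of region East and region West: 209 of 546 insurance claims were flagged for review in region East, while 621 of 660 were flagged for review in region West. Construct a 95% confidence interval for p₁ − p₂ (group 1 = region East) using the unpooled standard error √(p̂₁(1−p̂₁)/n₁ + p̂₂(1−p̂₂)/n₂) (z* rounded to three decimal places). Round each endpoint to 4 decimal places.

p̂₁ = 0.38278, p̂₂ = 0.94091, so the observed difference is -0.55813.
Unpooled SE = √(p̂₁(1−p̂₁)/n₁ + p̂₂(1−p̂₂)/n₂) = √(0.000432711 + 0.000084241) = 0.022737.
The 95% critical value is z* = 1.960. Margin of error = 0.04456.
CI: -0.55813 ± 0.04456 = (-0.6027, -0.5136).

(-0.6027, -0.5136)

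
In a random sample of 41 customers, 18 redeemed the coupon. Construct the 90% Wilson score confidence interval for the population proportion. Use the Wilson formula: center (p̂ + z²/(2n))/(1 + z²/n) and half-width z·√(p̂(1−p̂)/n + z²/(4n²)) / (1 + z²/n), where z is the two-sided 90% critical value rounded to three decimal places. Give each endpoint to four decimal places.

p̂ = 18/41 = 0.43902; z = 1.645, so z² = 2.706025.
1 + z²/n = 1.066001.
Center = (0.43902 + 0.033000)/1.066001 = 0.44280.
Radicand: p̂(1−p̂)/n + z²/(4n²) = 0.006006877 + 0.000402443 = 0.006409320.
Half-width = z·√(radicand)/denom = 1.645·0.080058/1.066001 = 0.12354.
So the interval runs from 0.3193 to 0.5663.

(0.3193, 0.5663)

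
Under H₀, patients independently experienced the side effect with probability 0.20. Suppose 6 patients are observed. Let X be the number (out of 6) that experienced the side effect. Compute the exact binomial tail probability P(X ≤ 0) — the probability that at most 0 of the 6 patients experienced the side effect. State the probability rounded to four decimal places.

P = 0.2621

X ~ Binomial(n=6, p=0.20).
P(X ≤ 0) = C(6,0)·0.20^0·0.80^6.
= 0.262144 = 0.2621.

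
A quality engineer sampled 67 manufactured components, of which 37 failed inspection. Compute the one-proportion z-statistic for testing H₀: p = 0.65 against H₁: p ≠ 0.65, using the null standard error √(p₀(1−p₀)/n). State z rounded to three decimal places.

Sample proportion p̂ = 37/67 = 0.55224.
Null standard error: √(0.65·0.35/67) = √0.003395522 = 0.058271.
z = (0.55224 − 0.65)/0.058271 = -0.09776/0.058271 = -1.678.

z = -1.678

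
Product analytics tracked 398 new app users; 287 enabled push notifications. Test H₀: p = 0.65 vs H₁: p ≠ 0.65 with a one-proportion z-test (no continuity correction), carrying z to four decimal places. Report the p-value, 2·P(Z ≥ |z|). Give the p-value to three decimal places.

With x = 287 successes in n = 398, p̂ = 0.72111.
SE₀ = √(0.65·0.35/398) = 0.023908.
Test statistic (full precision, shown to 4 dp): z = (287/398 − 0.65)/SE₀ ≈ 2.9741.
p-value = 2·P(Z ≥ |z|) with z = 2.9741 → 0.003.

p-value = 0.003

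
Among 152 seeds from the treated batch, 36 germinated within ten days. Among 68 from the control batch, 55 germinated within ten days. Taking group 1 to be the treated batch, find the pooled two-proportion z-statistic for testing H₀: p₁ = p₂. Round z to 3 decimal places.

z = -7.961

Sample proportions: p̂₁ = 36/152 = 0.23684 and p̂₂ = 55/68 = 0.80882.
Pooled p̂ = (36+55)/(152+68) = 91/220 = 0.41364.
Pooled SE = √[0.2425413·0.02128483] ≈ 0.071850.
z = (p̂₁ − p̂₂)/SE = (0.23684 − 0.80882)/0.071850 = -0.57198/0.071850 = -7.961.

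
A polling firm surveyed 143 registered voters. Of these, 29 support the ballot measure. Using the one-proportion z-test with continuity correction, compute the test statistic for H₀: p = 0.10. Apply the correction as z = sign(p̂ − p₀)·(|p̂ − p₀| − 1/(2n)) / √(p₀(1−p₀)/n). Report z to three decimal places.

p̂ = 29/143 = 0.20280. p̂ − p₀ = 0.102797.
1/(2n) = 0.003497.
Corrected numerator: |0.102797| − 0.003497 = 0.099300.
Under H₀, SE = √(p₀(1−p₀)/n) = √(0.10·0.90/143) = √0.000629371 = 0.025087.
z = (+)0.099300/0.025087 = 3.958.

z = 3.958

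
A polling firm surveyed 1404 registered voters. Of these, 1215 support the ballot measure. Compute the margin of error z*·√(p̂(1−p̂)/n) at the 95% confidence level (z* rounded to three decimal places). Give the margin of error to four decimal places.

ME = 0.0179

With x = 1215 successes in n = 1404, p̂ = 0.86538.
SE = √(p̂(1−p̂)/n) = √(0.116494/1404) = 0.009109.
The 95% critical value is z* = 1.960.
So ME = 0.0179.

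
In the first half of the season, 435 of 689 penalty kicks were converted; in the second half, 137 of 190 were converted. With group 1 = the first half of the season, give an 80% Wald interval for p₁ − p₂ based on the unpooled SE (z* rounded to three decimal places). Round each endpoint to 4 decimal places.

(-0.1376, -0.0418)

p̂₁ = 0.63135, p̂₂ = 0.72105, so the observed difference is -0.08970.
SE = √(0.000337804 + 0.001058609) = √0.001396413 = 0.037369.
The 80% critical value is z* = 1.282. Margin of error = 0.04791.
So the interval runs from -0.1376 to -0.0418.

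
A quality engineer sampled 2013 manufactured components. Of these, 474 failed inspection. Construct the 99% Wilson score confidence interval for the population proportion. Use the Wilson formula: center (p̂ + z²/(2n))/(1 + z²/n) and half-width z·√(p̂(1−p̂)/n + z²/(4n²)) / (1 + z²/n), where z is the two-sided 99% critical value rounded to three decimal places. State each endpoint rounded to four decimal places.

Here p̂ = 474/2013 = 0.23547 and z = 2.576 (z² = 6.635776).
1 + z²/n = 1.003296.
Adjusted center: (0.23547 + z²/(2n))/1.003296 = 0.23634.
Radicand: p̂(1−p̂)/n + z²/(4n²) = 0.000089430 + 0.000000409 = 0.000089839.
Half-width = 2.576·√0.000089839/1.003296 = 0.02434.
So the interval runs from 0.2120 to 0.2607.

(0.2120, 0.2607)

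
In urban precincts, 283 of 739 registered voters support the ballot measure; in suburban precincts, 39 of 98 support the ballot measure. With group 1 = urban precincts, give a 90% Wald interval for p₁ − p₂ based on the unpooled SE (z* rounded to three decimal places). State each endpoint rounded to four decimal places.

p̂₁ = 0.38295, p̂₂ = 0.39796, so the observed difference is -0.01501.
Unpooled SE = √(p̂₁(1−p̂₁)/n₁ + p̂₂(1−p̂₂)/n₂) = √(0.000319755 + 0.002444772) = 0.052579.
z* = 1.645 at the 90% level. Margin of error = 0.08649.
So the interval runs from -0.1015 to 0.0715.

(-0.1015, 0.0715)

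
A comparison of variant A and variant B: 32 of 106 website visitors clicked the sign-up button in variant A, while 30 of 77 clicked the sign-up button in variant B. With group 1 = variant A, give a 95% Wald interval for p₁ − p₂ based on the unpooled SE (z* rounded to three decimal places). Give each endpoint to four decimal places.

(-0.2274, 0.0519)

p̂₁ = 0.30189, p̂₂ = 0.38961, so the observed difference is -0.08772.
SE = √(0.001988218 + 0.003088495) = √0.005076713 = 0.071251.
z* = 1.960 at the 95% level. Margin of error = 0.13965.
Interval: -0.08772 ± 0.13965 → (-0.2274, 0.0519).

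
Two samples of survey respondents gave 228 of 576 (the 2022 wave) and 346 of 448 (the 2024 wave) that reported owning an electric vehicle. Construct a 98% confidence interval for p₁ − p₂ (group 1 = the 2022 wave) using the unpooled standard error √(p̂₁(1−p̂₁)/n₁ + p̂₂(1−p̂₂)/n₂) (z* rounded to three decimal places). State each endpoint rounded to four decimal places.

(-0.4426, -0.3104)

p̂₁ = 0.39583, p̂₂ = 0.77232, so the observed difference is -0.37649.
Unpooled SE = √(p̂₁(1−p̂₁)/n₁ + p̂₂(1−p̂₂)/n₂) = √(0.000415190 + 0.000392502) = 0.028420.
The 98% critical value is z* = 2.326. Margin = 2.326·0.028420 = 0.06610.
CI: -0.37649 ± 0.06610 = (-0.4426, -0.3104).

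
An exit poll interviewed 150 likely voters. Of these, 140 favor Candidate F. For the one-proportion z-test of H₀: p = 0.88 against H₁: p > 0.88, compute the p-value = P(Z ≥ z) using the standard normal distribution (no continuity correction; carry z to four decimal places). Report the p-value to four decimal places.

p-value = 0.0222

The sample proportion is 140/150 = 0.93333.
Under H₀, SE = √(p₀(1−p₀)/n) = √(0.88·0.12/150) = √0.000704000 = 0.026533.
Test statistic (full precision, shown to 4 dp): z = (140/150 − 0.88)/SE₀ ≈ 2.0101.
p-value = P(Z ≥ z) with z = 2.0101 → 0.0222.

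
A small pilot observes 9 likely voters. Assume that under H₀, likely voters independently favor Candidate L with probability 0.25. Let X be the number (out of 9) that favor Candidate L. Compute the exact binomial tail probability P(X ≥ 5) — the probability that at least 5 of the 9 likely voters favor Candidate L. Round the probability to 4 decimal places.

X is binomial with n = 9 and p = 0.25.
P(X ≥ 5) = Σ_{j=5}^{9} C(9,j)·0.25^j·0.75^{9−j}.
= 0.038933 + 0.008652 + 0.001236 + 0.000103 + 0.000004 = 0.0489.

P = 0.0489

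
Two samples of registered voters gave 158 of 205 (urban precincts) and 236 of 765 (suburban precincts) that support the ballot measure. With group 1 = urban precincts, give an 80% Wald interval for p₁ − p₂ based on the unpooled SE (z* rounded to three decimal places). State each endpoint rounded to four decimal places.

(0.4189, 0.5055)

p̂₁ = 0.77073, p̂₂ = 0.30850, so the observed difference is 0.46223.
Unpooled SE = √(p̂₁(1−p̂₁)/n₁ + p̂₂(1−p̂₂)/n₂) = √(0.000861972 + 0.000278858) = 0.033776.
The 80% critical value is z* = 1.282. Margin = 1.282·0.033776 = 0.04330.
Interval: 0.46223 ± 0.04330 → (0.4189, 0.5055).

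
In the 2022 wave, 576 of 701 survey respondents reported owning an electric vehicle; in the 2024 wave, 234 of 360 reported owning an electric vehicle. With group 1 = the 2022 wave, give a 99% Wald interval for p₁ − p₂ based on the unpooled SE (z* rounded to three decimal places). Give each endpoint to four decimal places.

p̂₁ = 0.82168, p̂₂ = 0.65000, so the observed difference is 0.17168.
SE = √(0.000209015 + 0.000631944) = √0.000840959 = 0.028999.
The 99% critical value is z* = 2.576. Margin = 2.576·0.028999 = 0.07470.
So the interval runs from 0.0970 to 0.2464.

(0.0970, 0.2464)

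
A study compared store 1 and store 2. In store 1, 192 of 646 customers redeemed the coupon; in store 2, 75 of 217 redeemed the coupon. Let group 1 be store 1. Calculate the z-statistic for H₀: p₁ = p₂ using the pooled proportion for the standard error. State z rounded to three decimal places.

z = -1.335

p̂₁ = 192/646 = 0.29721, p̂₂ = 75/217 = 0.34562.
Pooling: p̂ = 267/863 = 0.30939.
SE = √[p̂(1−p̂)(1/n₁+1/n₂)] = √[0.30939·0.69061·(1/646+1/217)] ≈ 0.036268.
z = -0.04841/0.036268 = -1.335.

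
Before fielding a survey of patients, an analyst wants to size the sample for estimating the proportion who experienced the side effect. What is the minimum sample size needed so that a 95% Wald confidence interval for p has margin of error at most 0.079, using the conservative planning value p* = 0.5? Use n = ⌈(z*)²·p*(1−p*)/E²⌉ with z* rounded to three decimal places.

n = 154

z* = 1.960 at the 95% level.
p*(1−p*) = 0.50·0.50 = 0.2500.
(z*)²·p*(1−p*)/E² = 3.841600·0.2500/0.006241 = 153.886.
⌈153.886⌉ = 154.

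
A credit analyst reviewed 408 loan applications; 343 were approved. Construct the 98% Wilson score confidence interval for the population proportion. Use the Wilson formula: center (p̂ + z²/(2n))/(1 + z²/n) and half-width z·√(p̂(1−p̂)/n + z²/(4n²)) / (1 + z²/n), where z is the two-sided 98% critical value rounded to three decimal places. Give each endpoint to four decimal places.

(0.7941, 0.8783)

Here p̂ = 343/408 = 0.84069 and z = 2.326 (z² = 5.410276).
1 + z²/n = 1.013260.
Adjusted center: (0.84069 + z²/(2n))/1.013260 = 0.83623.
Radicand: p̂(1−p̂)/n + z²/(4n²) = 0.000328267 + 0.000008125 = 0.000336392.
Half-width = z·√(radicand)/denom = 2.326·0.018341/1.013260 = 0.04210.
CI: 0.83623 ± 0.04210 = (0.7941, 0.8783).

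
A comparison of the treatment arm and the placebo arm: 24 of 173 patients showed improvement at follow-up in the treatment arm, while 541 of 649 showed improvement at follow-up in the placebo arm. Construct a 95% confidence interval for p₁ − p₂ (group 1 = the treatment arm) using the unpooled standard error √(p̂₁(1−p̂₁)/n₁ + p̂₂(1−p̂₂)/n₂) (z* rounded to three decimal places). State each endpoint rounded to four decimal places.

(-0.7538, -0.6359)

p̂₁ = 24/173 = 0.13873, p̂₂ = 541/649 = 0.83359; p̂₁ − p̂₂ = -0.69486.
Unpooled SE = √(p̂₁(1−p̂₁)/n₁ + p̂₂(1−p̂₂)/n₂) = √(0.000690652 + 0.000213741) = 0.030073.
z* = 1.960 at the 95% level. Margin of error = 0.05894.
CI: -0.69486 ± 0.05894 = (-0.7538, -0.6359).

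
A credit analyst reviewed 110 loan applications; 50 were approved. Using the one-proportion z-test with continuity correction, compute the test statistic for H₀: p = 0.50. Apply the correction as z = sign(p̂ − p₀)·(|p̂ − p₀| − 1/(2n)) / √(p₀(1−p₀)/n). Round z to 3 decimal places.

With x = 50 successes in n = 110, p̂ = 0.45455. p̂ − p₀ = -0.045455.
Continuity correction 1/(2n) = 1/220 = 0.004545.
Corrected numerator: |-0.045455| − 0.004545 = 0.040910.
Null standard error: √(0.50·0.50/110) = √0.002272727 = 0.047673.
z = −0.040910/0.047673 = -0.858.

z = -0.858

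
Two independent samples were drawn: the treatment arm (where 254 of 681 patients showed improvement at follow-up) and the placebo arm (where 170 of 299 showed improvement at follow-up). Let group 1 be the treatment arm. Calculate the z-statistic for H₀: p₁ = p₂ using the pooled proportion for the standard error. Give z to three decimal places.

z = -5.690

p̂₁ = 254/681 = 0.37298, p̂₂ = 170/299 = 0.56856.
Pooled p̂ = (254+170)/(681+299) = 424/980 = 0.43265.
SE = √[p̂(1−p̂)(1/n₁+1/n₂)] = √[0.43265·0.56735·(1/681+1/299)] ≈ 0.034371.
z = (p̂₁ − p̂₂)/SE = (0.37298 − 0.56856)/0.034371 = -0.19558/0.034371 = -5.690.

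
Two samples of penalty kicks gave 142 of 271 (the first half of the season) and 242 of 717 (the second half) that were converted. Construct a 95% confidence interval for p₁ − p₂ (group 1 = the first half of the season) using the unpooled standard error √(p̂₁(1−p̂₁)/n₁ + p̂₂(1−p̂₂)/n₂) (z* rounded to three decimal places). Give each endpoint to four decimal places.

p̂₁ = 0.52399, p̂₂ = 0.33752, so the observed difference is 0.18647.
SE = √(0.000920386 + 0.000311854) = √0.001232240 = 0.035103.
For 95% confidence, z* = 1.960. Margin of error = 0.06880.
CI: 0.18647 ± 0.06880 = (0.1177, 0.2553).

(0.1177, 0.2553)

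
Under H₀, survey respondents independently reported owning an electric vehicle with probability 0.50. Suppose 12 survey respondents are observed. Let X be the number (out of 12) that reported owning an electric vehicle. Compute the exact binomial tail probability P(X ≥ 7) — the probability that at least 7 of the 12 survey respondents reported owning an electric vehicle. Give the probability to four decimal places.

P = 0.3872

X ~ Binomial(n=12, p=0.50).
P(X ≥ 7) = Σ_{j=7}^{12} C(12,j)·0.50^j·0.50^{12−j}.
= 0.193359 + 0.120850 + 0.053711 + 0.016113 + 0.002930 + 0.000244 = 0.3872.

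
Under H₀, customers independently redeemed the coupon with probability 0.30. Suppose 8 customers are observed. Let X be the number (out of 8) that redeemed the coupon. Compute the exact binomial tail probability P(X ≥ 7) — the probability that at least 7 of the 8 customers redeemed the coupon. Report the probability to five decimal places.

X ~ Binomial(n=8, p=0.30).
P(X ≥ 7) = C(8,7)·0.30^7·0.70^1 + C(8,8)·0.30^8·0.70^0.
= 0.001225 + 0.000066 = 0.00129.

P = 0.00129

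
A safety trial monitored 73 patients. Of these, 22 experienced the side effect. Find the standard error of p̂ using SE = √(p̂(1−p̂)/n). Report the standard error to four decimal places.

With x = 22 successes in n = 73, p̂ = 0.30137.
p̂(1−p̂) = 0.30137·0.69863 = 0.210546.
SE = √(0.210546/73) = √0.002884192 = 0.0537.

SE = 0.0537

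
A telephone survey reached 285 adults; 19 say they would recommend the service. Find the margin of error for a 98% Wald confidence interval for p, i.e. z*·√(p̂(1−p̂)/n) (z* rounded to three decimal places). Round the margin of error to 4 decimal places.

ME = 0.0344

With x = 19 successes in n = 285, p̂ = 0.06667.
SE(p̂) = √(0.06667·0.93333/285) = 0.014776.
The 98% critical value is z* = 2.326.
ME = 2.326·0.014776 = 0.0344.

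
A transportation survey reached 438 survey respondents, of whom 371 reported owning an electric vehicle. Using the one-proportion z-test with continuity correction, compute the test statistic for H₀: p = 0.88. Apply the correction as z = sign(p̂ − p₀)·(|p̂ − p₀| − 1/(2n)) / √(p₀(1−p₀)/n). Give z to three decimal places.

z = -2.050

Sample proportion p̂ = 371/438 = 0.84703. p̂ − p₀ = -0.032968.
Continuity correction 1/(2n) = 1/876 = 0.001142.
Corrected numerator: |-0.032968| − 0.001142 = 0.031826.
Null standard error: √(0.88·0.12/438) = √0.000241096 = 0.015527.
z = −0.031826/0.015527 = -2.050.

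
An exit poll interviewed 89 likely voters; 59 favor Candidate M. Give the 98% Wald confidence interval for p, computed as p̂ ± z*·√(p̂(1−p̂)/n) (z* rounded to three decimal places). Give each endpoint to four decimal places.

The sample proportion is 59/89 = 0.66292.
SE(p̂) = √(0.66292·0.33708/89) = 0.050107.
The 98% critical value is z* = 2.326.
Margin of error: 2.326 × 0.050107 = 0.11655.
CI: 0.66292 ± 0.11655 = (0.5464, 0.7795).

(0.5464, 0.7795)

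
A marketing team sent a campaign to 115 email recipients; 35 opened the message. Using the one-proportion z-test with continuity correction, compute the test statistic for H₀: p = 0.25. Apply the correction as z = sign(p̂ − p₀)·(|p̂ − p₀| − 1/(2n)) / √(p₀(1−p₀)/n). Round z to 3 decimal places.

The sample proportion is 35/115 = 0.30435. p̂ − p₀ = 0.054348.
1/(2n) = 0.004348.
Corrected numerator: |0.054348| − 0.004348 = 0.050000.
Under H₀, SE = √(p₀(1−p₀)/n) = √(0.25·0.75/115) = √0.001630435 = 0.040379.
z = +0.050000/0.040379 = 1.238.

z = 1.238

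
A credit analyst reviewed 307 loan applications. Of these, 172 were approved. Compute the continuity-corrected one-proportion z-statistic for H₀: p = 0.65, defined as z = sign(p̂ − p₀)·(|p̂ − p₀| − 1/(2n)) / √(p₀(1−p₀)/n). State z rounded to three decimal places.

With x = 172 successes in n = 307, p̂ = 0.56026. p̂ − p₀ = -0.089739.
Continuity correction 1/(2n) = 1/614 = 0.001629.
Corrected numerator: |-0.089739| − 0.001629 = 0.088110.
Null standard error: √(0.65·0.35/307) = √0.000741042 = 0.027222.
z = −0.088110/0.027222 = -3.237.

z = -3.237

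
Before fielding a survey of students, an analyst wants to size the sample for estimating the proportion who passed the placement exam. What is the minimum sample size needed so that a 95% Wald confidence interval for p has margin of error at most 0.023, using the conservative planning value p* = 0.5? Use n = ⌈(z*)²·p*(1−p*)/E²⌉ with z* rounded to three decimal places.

z* = 1.960 at the 95% level.
p*(1−p*) = 0.2500.
Required n before rounding: 3.841600 × 0.2500 / 0.023² = 1815.501.
⌈1815.501⌉ = 1816.

n = 1816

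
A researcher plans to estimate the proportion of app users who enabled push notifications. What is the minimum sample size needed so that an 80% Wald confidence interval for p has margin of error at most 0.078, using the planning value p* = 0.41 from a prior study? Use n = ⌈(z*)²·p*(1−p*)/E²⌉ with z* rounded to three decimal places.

z* = 1.282 at the 80% level.
p*(1−p*) = 0.41·0.59 = 0.2419.
(z*)²·p*(1−p*)/E² = 1.643524·0.2419/0.006084 = 65.347.
⌈65.347⌉ = 66.

n = 66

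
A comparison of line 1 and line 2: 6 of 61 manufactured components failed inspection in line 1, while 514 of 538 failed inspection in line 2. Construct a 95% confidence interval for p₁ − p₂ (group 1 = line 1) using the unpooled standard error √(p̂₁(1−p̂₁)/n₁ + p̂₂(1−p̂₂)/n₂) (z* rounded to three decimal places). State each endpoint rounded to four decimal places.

p̂₁ = 0.09836, p̂₂ = 0.95539, so the observed difference is -0.85703.
Unpooled SE = √(p̂₁(1−p̂₁)/n₁ + p̂₂(1−p̂₂)/n₂) = √(0.001453866 + 0.000079219) = 0.039155.
For 95% confidence, z* = 1.960. Margin = 1.960·0.039155 = 0.07674.
So the interval runs from -0.9338 to -0.7803.

(-0.9338, -0.7803)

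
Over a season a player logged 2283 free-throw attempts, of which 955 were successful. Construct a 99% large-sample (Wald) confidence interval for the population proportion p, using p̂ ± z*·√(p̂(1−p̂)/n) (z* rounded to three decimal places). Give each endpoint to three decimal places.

Sample proportion p̂ = 955/2283 = 0.41831.
Standard error of p̂: √(0.243327/2283) = √0.000106582 = 0.010324.
For 99% confidence, z* = 2.576.
Margin = 2.576·0.010324 = 0.02659.
So the interval runs from 0.392 to 0.445.

(0.392, 0.445)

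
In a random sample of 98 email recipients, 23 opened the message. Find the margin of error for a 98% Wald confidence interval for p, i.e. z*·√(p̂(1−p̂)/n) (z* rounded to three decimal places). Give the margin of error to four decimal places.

p̂ = 23/98 = 0.23469.
Standard error of p̂: √(0.179613/98) = √0.001832782 = 0.042811.
z* = 2.326 at the 98% level.
So ME = 0.0996.

ME = 0.0996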